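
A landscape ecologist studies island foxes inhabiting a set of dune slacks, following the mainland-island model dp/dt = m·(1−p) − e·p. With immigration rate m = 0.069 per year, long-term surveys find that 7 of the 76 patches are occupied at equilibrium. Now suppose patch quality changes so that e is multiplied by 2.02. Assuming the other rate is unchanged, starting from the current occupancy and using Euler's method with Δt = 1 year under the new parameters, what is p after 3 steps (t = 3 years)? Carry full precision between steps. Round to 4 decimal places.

Observed p* = 7/76 = 0.09211.
Balance m(1−p*) = e·p* gives e = m(1−p*)/p* = 0.069×0.90789/0.09211 = 0.68014.
Starting from p₀ = 0.09211; update p ← p + (dp/dt)·Δt with the new parameters.
p: 0.09211 → 0.02821  (Δp = -0.06390)
p: 0.02821 → 0.05651  (Δp = +0.02830)
p: 0.05651 → 0.04397  (Δp = -0.01253)

0.0440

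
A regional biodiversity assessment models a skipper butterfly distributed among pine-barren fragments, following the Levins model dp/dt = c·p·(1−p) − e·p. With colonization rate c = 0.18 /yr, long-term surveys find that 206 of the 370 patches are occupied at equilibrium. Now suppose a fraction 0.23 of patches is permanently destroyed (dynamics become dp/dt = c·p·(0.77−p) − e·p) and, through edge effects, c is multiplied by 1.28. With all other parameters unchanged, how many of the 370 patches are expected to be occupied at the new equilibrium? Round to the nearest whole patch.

Observed p* = 206/370 = 0.55676.
Balance c(1−p*) = e gives e = 0.18×(1 − 0.55676) = 0.07978.
New p* = 0.77 − e/c = 0.77 − 0.07978/0.23040 = 0.42373.
Expected occupied = 370 × 0.42373 = 156.78 ≈ 157.

157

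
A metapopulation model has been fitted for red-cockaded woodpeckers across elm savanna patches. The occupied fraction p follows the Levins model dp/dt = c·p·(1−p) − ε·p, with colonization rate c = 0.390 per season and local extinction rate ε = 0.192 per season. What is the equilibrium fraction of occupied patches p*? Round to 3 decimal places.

At equilibrium, colonization balances extinction: c·p*·(1−p*) = ε·p*.
So p* = 1 − ε/c = 1 − 0.192/0.390 = 1 − 0.4923 = 0.5077.

0.508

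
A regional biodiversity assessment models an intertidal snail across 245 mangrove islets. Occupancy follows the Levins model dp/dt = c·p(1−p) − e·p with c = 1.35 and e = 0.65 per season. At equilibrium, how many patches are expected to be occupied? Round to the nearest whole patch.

127

p* = 1 − e/c = 1 − 0.65/1.35 = 0.5185.
Expected occupied patches = N × p* = 245 × 0.5185 = 127.04 ≈ 127.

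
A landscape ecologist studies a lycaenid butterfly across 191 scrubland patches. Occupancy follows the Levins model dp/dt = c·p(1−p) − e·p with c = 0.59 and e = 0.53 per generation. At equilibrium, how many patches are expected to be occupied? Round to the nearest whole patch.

19

p* = 1 − e/c = 1 − 0.53/0.59 = 0.1017.
Expected occupied patches = N × p* = 191 × 0.1017 = 19.42 ≈ 19.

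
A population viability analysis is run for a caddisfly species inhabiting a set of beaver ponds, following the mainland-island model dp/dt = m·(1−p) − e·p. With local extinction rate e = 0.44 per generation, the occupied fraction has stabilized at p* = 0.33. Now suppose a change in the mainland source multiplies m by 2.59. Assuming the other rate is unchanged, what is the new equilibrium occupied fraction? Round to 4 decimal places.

0.5606

Balance m(1−p*) = e·p* gives m = e·p*/(1−p*) = 0.44×0.33000/0.67000 = 0.21672.
New p* = m/(m+e) = 0.56130/(0.56130+0.44000) = 0.56057.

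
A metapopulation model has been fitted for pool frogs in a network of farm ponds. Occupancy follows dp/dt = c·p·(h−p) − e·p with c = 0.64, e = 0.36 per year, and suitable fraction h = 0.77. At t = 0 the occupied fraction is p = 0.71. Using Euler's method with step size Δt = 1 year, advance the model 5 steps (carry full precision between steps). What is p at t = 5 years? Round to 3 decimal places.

0.295

Update rule: p ← p + [c·p·(h−p) − e·p]·Δt with Δt = 1.
step 1: Δp = -0.22834, p = 0.48166
step 2: Δp = -0.08452, p = 0.39715
step 3: Δp = -0.04820, p = 0.34894
step 4: Δp = -0.03159, p = 0.31736
step 5: Δp = -0.02231, p = 0.29504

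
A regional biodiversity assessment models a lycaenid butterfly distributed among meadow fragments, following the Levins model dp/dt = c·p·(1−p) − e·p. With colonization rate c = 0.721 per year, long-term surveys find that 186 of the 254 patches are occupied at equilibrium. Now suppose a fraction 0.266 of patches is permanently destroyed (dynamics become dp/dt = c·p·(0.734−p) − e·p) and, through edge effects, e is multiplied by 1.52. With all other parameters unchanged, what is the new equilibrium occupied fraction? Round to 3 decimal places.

0.327

Observed p* = 186/254 = 0.73228.
Balance c(1−p*) = e gives e = 0.721×(1 − 0.73228) = 0.19303.
New p* = 0.734 − e/c = 0.734 − 0.29341/0.72100 = 0.32705.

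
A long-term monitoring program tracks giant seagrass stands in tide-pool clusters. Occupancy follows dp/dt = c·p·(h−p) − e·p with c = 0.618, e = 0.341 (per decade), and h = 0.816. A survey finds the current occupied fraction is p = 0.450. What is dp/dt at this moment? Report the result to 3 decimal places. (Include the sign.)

-0.052

Colonization term: c·p·(h−p) = 0.618×0.450×0.3660 = 0.10178.
Extinction term: e·p = 0.15345.
dp/dt = 0.10178 − 0.15345 = -0.05167.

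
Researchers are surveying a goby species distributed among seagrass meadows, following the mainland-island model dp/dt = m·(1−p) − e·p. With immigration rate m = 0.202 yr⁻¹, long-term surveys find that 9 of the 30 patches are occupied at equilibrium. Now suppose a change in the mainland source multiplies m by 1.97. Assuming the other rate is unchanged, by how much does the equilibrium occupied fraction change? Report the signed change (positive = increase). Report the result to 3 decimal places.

Observed p* = 9/30 = 0.30000.
Balance m(1−p*) = e·p* gives e = m(1−p*)/p* = 0.202×0.70000/0.30000 = 0.47133.
New p* = m/(m+e) = 0.39794/(0.39794+0.47133) = 0.45779.
Δp* = 0.45779 − 0.30000 = +0.15779.

0.158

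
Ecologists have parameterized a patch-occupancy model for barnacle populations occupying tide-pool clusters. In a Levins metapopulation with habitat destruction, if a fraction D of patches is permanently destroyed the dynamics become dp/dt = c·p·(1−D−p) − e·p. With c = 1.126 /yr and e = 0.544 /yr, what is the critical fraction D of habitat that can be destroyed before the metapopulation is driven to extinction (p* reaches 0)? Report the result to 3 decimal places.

0.517

The nontrivial equilibrium is p* = (1−D) − e/c; extinction occurs when this hits zero.
So D_crit = 1 − e/c = 1 − 0.544/1.126 = 1 − 0.4831 = 0.5169.
Note this equals the original equilibrium occupancy — the Levins extinction-debt result.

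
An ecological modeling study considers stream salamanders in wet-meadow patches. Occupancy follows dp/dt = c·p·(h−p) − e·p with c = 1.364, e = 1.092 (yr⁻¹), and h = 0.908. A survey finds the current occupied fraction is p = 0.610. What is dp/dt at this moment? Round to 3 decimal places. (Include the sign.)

Colonization term: c·p·(h−p) = 1.364×0.610×0.2980 = 0.24795.
Extinction term: e·p = 0.66612.
dp/dt = 0.24795 − 0.66612 = -0.41817.

-0.418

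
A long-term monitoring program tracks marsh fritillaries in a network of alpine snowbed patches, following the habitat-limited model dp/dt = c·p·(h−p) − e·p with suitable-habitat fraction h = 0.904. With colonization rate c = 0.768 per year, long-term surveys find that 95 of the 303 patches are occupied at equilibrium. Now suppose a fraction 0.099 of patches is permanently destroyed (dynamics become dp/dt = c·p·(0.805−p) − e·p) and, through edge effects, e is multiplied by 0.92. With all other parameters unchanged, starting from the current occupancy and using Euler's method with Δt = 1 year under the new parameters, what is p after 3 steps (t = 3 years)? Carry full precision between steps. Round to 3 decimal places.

0.285

Observed p* = 95/303 = 0.31353.
Balance c(h−p*) = e gives e = 0.768×(0.904 − 0.31353) = 0.45348.
Starting from p₀ = 0.31353; update p ← p + (dp/dt)·Δt with the new parameters.
  1  |  dp/dt·Δt = -0.012464  |  p_1 = 0.301067
  2  |  dp/dt·Δt = -0.009087  |  p_2 = 0.291981
  3  |  dp/dt·Δt = -0.006775  |  p_3 = 0.285206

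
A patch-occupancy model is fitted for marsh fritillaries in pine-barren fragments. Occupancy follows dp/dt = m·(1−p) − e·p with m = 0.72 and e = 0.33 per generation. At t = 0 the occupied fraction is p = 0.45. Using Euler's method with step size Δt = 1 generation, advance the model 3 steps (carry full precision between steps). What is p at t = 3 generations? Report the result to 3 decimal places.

0.686

Update rule: p ← p + [m·(1−p) − e·p]·Δt with Δt = 1.
p: 0.45000 → 0.69750  (Δp = +0.24750)
p: 0.69750 → 0.68512  (Δp = -0.01238)
p: 0.68512 → 0.68574  (Δp = +0.00062)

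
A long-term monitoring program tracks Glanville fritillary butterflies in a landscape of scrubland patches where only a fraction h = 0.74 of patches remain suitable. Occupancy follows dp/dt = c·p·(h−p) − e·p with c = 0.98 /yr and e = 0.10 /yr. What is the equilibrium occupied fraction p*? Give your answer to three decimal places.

Setting dp/dt = 0 and dividing by p* gives c·(h−p*) = e.
So p* = h − e/c = 0.74 − 0.10/0.98 = 0.74 − 0.1020 = 0.6380.

0.638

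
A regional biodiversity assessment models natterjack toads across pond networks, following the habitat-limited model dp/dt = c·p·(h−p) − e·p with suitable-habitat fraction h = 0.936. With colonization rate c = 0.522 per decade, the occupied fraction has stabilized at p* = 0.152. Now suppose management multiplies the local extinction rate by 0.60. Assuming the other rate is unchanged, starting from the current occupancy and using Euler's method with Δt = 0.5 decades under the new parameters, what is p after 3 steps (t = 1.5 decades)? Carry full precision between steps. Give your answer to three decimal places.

Balance c(h−p*) = e gives e = 0.522×(0.936 − 0.15200) = 0.40925.
Starting from p₀ = 0.15200; update p ← p + (dp/dt)·Δt with the new parameters.
t = 0.5: p = 0.15200 + (+0.01244) = 0.16444
t = 1: p = 0.16444 + (+0.01293) = 0.17737
t = 1.5: p = 0.17737 + (+0.01334) = 0.19071

0.191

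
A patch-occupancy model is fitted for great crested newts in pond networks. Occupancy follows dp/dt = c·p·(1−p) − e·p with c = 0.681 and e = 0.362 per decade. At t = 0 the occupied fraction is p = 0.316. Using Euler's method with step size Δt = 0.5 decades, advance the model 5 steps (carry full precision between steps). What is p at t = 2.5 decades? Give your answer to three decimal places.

0.387

Update rule: p ← p + [c·p·(1−p) − e·p]·Δt with Δt = 0.5.
p: 0.31600 → 0.33240  (Δp = +0.01640)
p: 0.33240 → 0.34780  (Δp = +0.01540)
p: 0.34780 → 0.36208  (Δp = +0.01429)
p: 0.36208 → 0.37519  (Δp = +0.01311)
p: 0.37519 → 0.38711  (Δp = +0.01191)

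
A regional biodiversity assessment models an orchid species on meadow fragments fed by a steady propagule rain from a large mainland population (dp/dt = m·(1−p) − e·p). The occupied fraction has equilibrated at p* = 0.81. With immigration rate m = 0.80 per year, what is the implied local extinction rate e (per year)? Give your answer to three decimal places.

0.188

At equilibrium m(1−p*) = e·p*, so e = m(1−p*)/p*.
e = 0.80 × 0.1900 / 0.81 = 0.1877.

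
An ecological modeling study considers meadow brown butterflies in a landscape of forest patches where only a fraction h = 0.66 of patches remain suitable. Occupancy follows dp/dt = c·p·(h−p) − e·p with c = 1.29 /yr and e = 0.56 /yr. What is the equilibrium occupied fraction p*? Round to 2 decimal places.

0.23

Setting dp/dt = 0 and dividing by p* gives c·(h−p*) = e.
So p* = h − e/c = 0.66 − 0.56/1.29 = 0.66 − 0.4341 = 0.2259.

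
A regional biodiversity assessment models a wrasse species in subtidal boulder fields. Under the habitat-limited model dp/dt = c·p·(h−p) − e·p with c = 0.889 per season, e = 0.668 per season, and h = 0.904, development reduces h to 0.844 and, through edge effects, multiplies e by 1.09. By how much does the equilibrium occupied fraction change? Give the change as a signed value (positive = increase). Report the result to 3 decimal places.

-0.128

Before: p* = h − e/c = 0.904 − 0.668/0.889 = 0.904 − 0.7514 = 0.1526.
After: c = 0.889, e = 0.72812, h = 0.844; p* = 0.844 − 0.72812/0.889 = 0.0250.
Δp* = 0.0250 − 0.1526 = -0.1276.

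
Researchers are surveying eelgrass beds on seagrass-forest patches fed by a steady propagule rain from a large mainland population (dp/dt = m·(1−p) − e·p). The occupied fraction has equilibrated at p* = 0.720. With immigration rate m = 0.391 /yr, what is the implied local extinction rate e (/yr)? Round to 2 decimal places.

At equilibrium m(1−p*) = e·p*, so e = m(1−p*)/p*.
e = 0.391 × 0.2800 / 0.720 = 0.1521.

0.15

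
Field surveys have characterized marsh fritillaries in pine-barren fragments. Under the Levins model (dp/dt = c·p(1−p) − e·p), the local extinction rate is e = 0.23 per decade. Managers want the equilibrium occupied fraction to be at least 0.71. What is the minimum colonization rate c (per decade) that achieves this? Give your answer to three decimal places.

0.793

p* = 1 − e/c ≥ 0.71 requires e/c ≤ 0.2900, i.e. c ≥ e/0.2900.
c_min = 0.23/0.2900 = 0.7931.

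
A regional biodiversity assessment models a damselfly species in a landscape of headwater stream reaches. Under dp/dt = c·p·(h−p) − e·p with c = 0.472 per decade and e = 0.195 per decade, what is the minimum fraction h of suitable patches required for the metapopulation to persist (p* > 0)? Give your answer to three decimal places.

0.413

p* = h − e/c is positive only when h > e/c.
h_min = e/c = 0.195/0.472 = 0.4131.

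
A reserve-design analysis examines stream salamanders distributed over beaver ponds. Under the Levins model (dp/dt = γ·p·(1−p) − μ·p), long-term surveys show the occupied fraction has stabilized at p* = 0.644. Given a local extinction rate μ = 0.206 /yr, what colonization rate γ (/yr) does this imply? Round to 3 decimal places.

0.579

At equilibrium γ(1−p*) = μ, so γ = μ/(1−p*).
γ = 0.206/(1 − 0.644) = 0.206/0.3560 = 0.5787.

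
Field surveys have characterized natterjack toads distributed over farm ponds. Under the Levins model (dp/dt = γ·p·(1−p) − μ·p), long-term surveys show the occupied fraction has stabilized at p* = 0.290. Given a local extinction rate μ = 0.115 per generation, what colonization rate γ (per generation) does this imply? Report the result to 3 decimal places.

At equilibrium γ(1−p*) = μ, so γ = μ/(1−p*).
γ = 0.115/(1 − 0.290) = 0.115/0.7100 = 0.1620.

0.162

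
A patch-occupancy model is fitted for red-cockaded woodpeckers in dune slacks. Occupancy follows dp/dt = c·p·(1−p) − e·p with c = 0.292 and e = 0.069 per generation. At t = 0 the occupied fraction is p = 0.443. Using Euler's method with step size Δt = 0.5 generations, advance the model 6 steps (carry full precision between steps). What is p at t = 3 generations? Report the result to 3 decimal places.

0.559

Update rule: p ← p + [c·p·(1−p) − e·p]·Δt with Δt = 0.5.
step 1: Δp = +0.02074, p = 0.46374
step 2: Δp = +0.02031, p = 0.48405
step 3: Δp = +0.01976, p = 0.50381
step 4: Δp = +0.01912, p = 0.52293
step 5: Δp = +0.01838, p = 0.54131
step 6: Δp = +0.01758, p = 0.55889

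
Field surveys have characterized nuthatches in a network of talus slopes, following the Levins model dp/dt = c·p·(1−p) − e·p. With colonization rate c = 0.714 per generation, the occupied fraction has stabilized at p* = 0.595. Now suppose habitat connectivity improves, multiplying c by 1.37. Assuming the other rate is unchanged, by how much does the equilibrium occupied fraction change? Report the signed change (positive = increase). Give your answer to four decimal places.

0.1094

Balance c(1−p*) = e gives e = 0.714×(1 − 0.59500) = 0.28917.
New p* = 1 − e/c = 1 − 0.28917/0.97818 = 0.70438.
Δp* = 0.70438 − 0.59500 = +0.10938.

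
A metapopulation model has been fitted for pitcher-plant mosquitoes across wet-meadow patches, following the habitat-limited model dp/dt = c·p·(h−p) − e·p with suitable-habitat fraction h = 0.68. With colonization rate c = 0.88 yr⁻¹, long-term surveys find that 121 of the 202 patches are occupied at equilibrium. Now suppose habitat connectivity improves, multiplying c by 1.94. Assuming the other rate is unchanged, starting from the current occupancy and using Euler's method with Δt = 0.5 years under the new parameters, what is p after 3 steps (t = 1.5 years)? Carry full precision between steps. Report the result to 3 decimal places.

0.634

Observed p* = 121/202 = 0.59901.
Balance c(h−p*) = e gives e = 0.88×(0.68 − 0.59901) = 0.07127.
Starting from p₀ = 0.59901; update p ← p + (dp/dt)·Δt with the new parameters.
p: 0.59901 → 0.61908  (Δp = +0.02007)
p: 0.61908 → 0.62921  (Δp = +0.01013)
p: 0.62921 → 0.63407  (Δp = +0.00486)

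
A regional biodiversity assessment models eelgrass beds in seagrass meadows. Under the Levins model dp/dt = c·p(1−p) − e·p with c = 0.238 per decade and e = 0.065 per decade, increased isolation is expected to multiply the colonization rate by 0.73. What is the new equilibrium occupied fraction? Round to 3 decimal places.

0.626

Before: p* = 1 − 0.065/0.238 = 0.7269.
After the change, c = 0.17374, e = 0.065, so p* = 1 − 0.065/0.17374 = 0.6259.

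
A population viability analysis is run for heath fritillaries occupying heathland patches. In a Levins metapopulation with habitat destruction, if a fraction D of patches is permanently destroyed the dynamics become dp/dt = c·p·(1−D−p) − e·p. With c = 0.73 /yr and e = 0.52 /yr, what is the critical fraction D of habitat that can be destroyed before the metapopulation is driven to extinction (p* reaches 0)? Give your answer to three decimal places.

The nontrivial equilibrium is p* = (1−D) − e/c; extinction occurs when this hits zero.
So D_crit = 1 − e/c = 1 − 0.52/0.73 = 1 − 0.7123 = 0.2877.
Note this equals the original equilibrium occupancy — the Levins extinction-debt result.

0.288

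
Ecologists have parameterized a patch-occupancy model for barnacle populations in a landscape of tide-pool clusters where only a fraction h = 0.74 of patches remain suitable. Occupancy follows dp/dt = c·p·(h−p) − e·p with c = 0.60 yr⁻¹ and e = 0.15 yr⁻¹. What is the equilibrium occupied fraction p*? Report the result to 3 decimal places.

0.490

Setting dp/dt = 0 and dividing by p* gives c·(h−p*) = e.
So p* = h − e/c = 0.74 − 0.15/0.60 = 0.74 − 0.2500 = 0.4900.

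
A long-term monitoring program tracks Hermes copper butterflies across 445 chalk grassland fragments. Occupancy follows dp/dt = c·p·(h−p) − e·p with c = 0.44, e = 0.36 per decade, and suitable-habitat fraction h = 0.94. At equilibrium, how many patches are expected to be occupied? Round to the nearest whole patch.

54

p* = h − e/c = 0.94 − 0.8182 = 0.1218.
Expected occupied patches = N × p* = 445 × 0.1218 = 54.21 ≈ 54.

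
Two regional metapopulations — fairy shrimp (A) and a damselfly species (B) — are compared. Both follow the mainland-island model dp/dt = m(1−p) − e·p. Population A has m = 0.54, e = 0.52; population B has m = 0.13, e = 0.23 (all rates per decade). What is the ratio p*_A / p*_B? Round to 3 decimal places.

1.411

A: p*_A = m/(m+e) = 0.54/1.0600 = 0.5094.
B: p*_B = 0.13/0.3600 = 0.3611.
p*_A / p*_B = 0.5094/0.3611 = 1.4107.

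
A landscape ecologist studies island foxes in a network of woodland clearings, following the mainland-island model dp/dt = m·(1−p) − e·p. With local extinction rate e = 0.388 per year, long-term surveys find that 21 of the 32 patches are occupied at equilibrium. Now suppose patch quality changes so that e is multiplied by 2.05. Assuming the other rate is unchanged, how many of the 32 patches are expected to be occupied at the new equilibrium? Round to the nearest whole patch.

Observed p* = 21/32 = 0.65625.
Balance m(1−p*) = e·p* gives m = e·p*/(1−p*) = 0.388×0.65625/0.34375 = 0.74073.
New p* = m/(m+e) = 0.74073/(0.74073+0.79540) = 0.48221.
Expected occupied = 32 × 0.48221 = 15.43 ≈ 15.

15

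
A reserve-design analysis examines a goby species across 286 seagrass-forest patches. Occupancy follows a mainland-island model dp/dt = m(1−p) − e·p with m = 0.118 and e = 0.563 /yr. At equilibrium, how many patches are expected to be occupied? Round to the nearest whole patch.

50

p* = m/(m+e) = 0.118/0.6810 = 0.1733.
Expected occupied patches = N × p* = 286 × 0.1733 = 49.56 ≈ 50.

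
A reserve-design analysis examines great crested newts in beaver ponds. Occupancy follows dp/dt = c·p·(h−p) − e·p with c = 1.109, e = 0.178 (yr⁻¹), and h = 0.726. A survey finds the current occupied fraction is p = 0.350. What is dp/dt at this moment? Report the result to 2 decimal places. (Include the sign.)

0.08

Colonization term: c·p·(h−p) = 1.109×0.350×0.3760 = 0.14594.
Extinction term: e·p = 0.06230.
dp/dt = 0.14594 − 0.06230 = 0.08364.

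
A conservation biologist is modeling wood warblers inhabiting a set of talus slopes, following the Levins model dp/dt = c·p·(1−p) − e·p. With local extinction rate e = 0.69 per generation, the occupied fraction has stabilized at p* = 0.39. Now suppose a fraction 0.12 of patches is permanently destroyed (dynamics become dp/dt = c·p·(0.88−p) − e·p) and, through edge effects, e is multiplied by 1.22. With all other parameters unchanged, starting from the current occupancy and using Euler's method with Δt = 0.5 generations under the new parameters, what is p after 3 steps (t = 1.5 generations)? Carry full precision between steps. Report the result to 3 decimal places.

0.270

Balance c(1−p*) = e gives c = e/(1 − 0.39000) = 0.69/0.61000 = 1.13115.
Starting from p₀ = 0.39000; update p ← p + (dp/dt)·Δt with the new parameters.
t = 0.5: p = 0.39000 + (-0.05607) = 0.33393
t = 1: p = 0.33393 + (-0.03742) = 0.29651
t = 1.5: p = 0.29651 + (-0.02695) = 0.26956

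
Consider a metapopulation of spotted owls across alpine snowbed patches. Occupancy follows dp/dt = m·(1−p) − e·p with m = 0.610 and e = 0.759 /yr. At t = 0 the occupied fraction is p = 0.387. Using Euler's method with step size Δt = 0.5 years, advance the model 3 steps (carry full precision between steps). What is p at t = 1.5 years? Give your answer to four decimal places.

Update rule: p ← p + [m·(1−p) − e·p]·Δt with Δt = 0.5.
t = 0.5: p = 0.38700 + (+0.04010) = 0.42710
t = 1: p = 0.42710 + (+0.01265) = 0.43975
t = 1.5: p = 0.43975 + (+0.00399) = 0.44374

0.4437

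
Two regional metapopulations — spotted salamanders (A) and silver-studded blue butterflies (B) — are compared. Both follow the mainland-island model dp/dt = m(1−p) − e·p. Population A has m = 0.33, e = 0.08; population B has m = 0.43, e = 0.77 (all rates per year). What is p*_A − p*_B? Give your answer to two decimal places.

0.45

A: p*_A = m/(m+e) = 0.33/0.4100 = 0.8049.
B: p*_B = 0.43/1.2000 = 0.3583.
p*_A − p*_B = 0.8049 − 0.3583 = 0.4465.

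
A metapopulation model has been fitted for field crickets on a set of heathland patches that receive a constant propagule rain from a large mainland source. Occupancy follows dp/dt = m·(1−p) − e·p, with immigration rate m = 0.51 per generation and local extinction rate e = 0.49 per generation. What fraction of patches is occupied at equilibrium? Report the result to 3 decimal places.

At equilibrium the propagule rain into empty patches balances local extinction: m(1−p*) = e·p*.
p* = m/(m+e) = 0.51/(0.51+0.49) = 0.51/1.0000 = 0.5100.

0.510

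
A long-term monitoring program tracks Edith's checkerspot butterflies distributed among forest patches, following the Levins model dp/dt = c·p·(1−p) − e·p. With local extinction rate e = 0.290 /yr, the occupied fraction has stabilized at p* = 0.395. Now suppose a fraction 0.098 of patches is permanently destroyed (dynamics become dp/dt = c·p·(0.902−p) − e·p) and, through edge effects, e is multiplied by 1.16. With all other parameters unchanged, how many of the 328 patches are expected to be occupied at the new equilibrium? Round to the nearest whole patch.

66

Balance c(1−p*) = e gives c = e/(1 − 0.39500) = 0.290/0.60500 = 0.47934.
New p* = 0.902 − e/c = 0.902 − 0.33640/0.47934 = 0.20020.
Expected occupied = 328 × 0.20020 = 65.67 ≈ 66.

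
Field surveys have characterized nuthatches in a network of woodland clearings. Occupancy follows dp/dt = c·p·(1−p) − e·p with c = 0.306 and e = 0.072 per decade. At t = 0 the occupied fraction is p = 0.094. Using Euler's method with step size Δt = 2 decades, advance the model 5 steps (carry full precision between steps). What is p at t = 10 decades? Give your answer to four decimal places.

Update rule: p ← p + [c·p·(1−p) − e·p]·Δt with Δt = 2.
step 1: Δp = +0.03858, p = 0.13258
step 2: Δp = +0.05129, p = 0.18388
step 3: Δp = +0.06536, p = 0.24924
step 4: Δp = +0.07863, p = 0.32786
step 5: Δp = +0.08765, p = 0.41552

0.4155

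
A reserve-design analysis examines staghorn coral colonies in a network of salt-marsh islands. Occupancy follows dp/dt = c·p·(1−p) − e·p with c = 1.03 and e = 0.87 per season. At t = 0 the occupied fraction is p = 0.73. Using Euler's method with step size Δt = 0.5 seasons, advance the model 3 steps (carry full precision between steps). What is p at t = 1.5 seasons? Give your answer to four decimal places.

0.3621

Update rule: p ← p + [c·p·(1−p) − e·p]·Δt with Δt = 0.5.
p: 0.73000 → 0.51396  (Δp = -0.21604)
p: 0.51396 → 0.41904  (Δp = -0.09492)
p: 0.41904 → 0.36213  (Δp = -0.05691)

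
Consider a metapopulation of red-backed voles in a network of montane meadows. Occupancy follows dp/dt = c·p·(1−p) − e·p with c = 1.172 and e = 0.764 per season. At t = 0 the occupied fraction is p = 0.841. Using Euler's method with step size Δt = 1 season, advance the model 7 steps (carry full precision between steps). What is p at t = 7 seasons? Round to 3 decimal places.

0.348

Update rule: p ← p + [c·p·(1−p) − e·p]·Δt with Δt = 1.
p: 0.84100 → 0.35519  (Δp = -0.48581)
p: 0.35519 → 0.35225  (Δp = -0.00294)
p: 0.35225 → 0.35055  (Δp = -0.00170)
p: 0.35055 → 0.34955  (Δp = -0.00100)
p: 0.34955 → 0.34897  (Δp = -0.00059)
p: 0.34897 → 0.34862  (Δp = -0.00034)
p: 0.34862 → 0.34842  (Δp = -0.00020)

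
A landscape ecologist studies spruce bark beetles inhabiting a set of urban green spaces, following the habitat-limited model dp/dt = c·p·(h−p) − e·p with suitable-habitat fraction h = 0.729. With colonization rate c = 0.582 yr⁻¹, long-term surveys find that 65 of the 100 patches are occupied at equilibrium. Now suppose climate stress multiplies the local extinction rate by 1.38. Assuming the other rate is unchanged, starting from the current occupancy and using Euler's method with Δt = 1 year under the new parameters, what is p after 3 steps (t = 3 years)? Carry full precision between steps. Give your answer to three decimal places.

0.627

Observed p* = 65/100 = 0.65000.
Balance c(h−p*) = e gives e = 0.582×(0.729 − 0.65000) = 0.04598.
Starting from p₀ = 0.65000; update p ← p + (dp/dt)·Δt with the new parameters.
p: 0.65000 → 0.63864  (Δp = -0.01136)
p: 0.63864 → 0.63171  (Δp = -0.00694)
p: 0.63171 → 0.62740  (Δp = -0.00431)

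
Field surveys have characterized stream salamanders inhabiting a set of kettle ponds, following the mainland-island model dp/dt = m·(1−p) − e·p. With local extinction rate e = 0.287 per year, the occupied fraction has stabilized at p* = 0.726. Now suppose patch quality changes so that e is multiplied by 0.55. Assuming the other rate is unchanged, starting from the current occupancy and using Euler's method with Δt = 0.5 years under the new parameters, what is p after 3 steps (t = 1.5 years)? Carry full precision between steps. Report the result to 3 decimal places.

0.812

Balance m(1−p*) = e·p* gives m = e·p*/(1−p*) = 0.287×0.72600/0.27400 = 0.76045.
Starting from p₀ = 0.72600; update p ← p + (dp/dt)·Δt with the new parameters.
p: 0.72600 → 0.77288  (Δp = +0.04688)
p: 0.77288 → 0.79824  (Δp = +0.02536)
p: 0.79824 → 0.81195  (Δp = +0.01371)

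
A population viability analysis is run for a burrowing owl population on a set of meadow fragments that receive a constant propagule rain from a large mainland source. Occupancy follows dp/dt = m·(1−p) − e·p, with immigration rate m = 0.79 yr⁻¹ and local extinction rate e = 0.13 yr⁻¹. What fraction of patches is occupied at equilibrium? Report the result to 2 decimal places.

0.86

At equilibrium the propagule rain into empty patches balances local extinction: m(1−p*) = e·p*.
p* = m/(m+e) = 0.79/(0.79+0.13) = 0.79/0.9200 = 0.8587.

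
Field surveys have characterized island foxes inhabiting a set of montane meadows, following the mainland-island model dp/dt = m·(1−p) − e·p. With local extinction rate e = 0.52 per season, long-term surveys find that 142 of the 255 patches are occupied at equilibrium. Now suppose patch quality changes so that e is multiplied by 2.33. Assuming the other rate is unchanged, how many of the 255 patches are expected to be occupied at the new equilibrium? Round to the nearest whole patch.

89

Observed p* = 142/255 = 0.55686.
Balance m(1−p*) = e·p* gives m = e·p*/(1−p*) = 0.52×0.55686/0.44314 = 0.65344.
New p* = m/(m+e) = 0.65344/(0.65344+1.21160) = 0.35036.
Expected occupied = 255 × 0.35036 = 89.34 ≈ 89.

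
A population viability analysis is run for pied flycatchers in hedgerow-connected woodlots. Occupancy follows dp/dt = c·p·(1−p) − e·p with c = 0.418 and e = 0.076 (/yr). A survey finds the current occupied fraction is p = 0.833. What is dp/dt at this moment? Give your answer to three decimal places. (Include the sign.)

-0.005

Colonization term: c·p·(1−p) = 0.418×0.833×0.1670 = 0.05815.
Extinction term: e·p = 0.06331.
dp/dt = 0.05815 − 0.06331 = -0.00516.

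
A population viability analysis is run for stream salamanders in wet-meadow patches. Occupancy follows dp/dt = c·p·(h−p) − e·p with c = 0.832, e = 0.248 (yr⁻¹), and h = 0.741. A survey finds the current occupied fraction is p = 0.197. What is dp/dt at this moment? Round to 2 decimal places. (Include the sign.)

Colonization term: c·p·(h−p) = 0.832×0.197×0.5440 = 0.08916.
Extinction term: e·p = 0.04886.
dp/dt = 0.08916 − 0.04886 = 0.04031.

0.04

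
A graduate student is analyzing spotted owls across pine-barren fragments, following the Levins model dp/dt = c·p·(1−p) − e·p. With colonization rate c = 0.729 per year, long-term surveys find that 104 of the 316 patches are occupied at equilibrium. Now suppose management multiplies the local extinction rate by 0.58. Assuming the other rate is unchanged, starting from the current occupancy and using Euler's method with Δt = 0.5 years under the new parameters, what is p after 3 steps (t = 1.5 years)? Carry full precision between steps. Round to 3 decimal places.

Observed p* = 104/316 = 0.32911.
Balance c(1−p*) = e gives e = 0.729×(1 − 0.32911) = 0.48908.
Starting from p₀ = 0.32911; update p ← p + (dp/dt)·Δt with the new parameters.
p: 0.32911 → 0.36292  (Δp = +0.03380)
p: 0.36292 → 0.39572  (Δp = +0.03280)
p: 0.39572 → 0.42675  (Δp = +0.03104)

0.427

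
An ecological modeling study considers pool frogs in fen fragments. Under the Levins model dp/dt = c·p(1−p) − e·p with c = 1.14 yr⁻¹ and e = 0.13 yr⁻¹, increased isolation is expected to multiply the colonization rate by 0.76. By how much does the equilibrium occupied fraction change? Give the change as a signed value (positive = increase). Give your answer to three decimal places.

-0.036

Before: p* = 1 − 0.13/1.14 = 0.8860.
After the change, c = 0.8664, e = 0.13, so p* = 1 − 0.13/0.8664 = 0.8500.
Δp* = 0.8500 − 0.8860 = -0.0360.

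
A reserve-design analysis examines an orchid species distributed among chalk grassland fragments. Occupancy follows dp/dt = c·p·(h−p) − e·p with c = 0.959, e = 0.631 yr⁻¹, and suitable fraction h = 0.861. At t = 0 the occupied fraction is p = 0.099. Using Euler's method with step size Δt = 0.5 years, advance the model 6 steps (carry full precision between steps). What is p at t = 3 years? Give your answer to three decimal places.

Update rule: p ← p + [c·p·(h−p) − e·p]·Δt with Δt = 0.5.
p: 0.09900 → 0.10394  (Δp = +0.00494)
p: 0.10394 → 0.10888  (Δp = +0.00494)
p: 0.10888 → 0.11379  (Δp = +0.00492)
p: 0.11379 → 0.11866  (Δp = +0.00487)
p: 0.11866 → 0.12346  (Δp = +0.00480)
p: 0.12346 → 0.12817  (Δp = +0.00471)

0.128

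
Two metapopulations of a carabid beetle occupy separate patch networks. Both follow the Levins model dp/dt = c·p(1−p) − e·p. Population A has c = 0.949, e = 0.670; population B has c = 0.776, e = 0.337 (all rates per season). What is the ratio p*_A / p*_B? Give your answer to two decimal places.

A: p*_A = 1 − 0.670/0.949 = 0.2940.
B: p*_B = 1 − 0.337/0.776 = 0.5657.
p*_A / p*_B = 0.2940/0.5657 = 0.5197.

0.52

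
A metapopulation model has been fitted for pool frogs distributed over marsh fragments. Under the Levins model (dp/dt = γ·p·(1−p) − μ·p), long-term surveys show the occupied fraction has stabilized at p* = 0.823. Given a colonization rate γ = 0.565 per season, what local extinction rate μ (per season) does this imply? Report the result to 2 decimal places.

0.10

At equilibrium γ(1−p*) = μ.
μ = 0.565 × (1 − 0.823) = 0.565 × 0.1770 = 0.1000.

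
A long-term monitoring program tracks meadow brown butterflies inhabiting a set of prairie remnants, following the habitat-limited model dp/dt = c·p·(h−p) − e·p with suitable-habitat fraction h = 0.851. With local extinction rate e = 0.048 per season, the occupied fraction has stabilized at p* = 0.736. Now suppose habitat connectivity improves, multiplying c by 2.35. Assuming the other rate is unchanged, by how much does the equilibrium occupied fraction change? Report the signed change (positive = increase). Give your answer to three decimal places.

Balance c(h−p*) = e gives c = e/(0.851 − 0.73600) = 0.048/0.11500 = 0.41739.
New p* = 0.851 − e/c = 0.851 − 0.04800/0.98087 = 0.80206.
Δp* = 0.80206 − 0.73600 = +0.06606.

0.066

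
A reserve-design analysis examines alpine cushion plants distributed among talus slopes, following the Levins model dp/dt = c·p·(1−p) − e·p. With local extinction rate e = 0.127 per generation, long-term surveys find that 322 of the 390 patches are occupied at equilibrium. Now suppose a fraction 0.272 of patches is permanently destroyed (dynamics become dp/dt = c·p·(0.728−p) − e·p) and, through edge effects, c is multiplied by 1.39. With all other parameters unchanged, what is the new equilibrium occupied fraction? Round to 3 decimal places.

0.603

Observed p* = 322/390 = 0.82564.
Balance c(1−p*) = e gives c = e/(1 − 0.82564) = 0.127/0.17436 = 0.72838.
New p* = 0.728 − e/c = 0.728 − 0.12700/1.01245 = 0.60256.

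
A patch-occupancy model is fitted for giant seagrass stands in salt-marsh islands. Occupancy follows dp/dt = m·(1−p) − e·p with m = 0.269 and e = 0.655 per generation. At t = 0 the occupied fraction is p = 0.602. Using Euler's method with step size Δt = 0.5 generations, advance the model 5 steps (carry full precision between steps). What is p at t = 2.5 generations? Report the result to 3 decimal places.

0.305

Update rule: p ← p + [m·(1−p) − e·p]·Δt with Δt = 0.5.
p: 0.60200 → 0.45838  (Δp = -0.14362)
p: 0.45838 → 0.38111  (Δp = -0.07727)
p: 0.38111 → 0.33954  (Δp = -0.04157)
p: 0.33954 → 0.31717  (Δp = -0.02237)
p: 0.31717 → 0.30514  (Δp = -0.01203)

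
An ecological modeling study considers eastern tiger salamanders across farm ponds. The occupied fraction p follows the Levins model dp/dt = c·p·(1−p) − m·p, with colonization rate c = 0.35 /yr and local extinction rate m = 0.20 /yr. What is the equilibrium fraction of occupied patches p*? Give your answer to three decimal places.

Setting dp/dt = 0 and dividing through by p* gives c·(1−p*) = m.
So p* = 1 − m/c = 1 − 0.20/0.35 = 1 − 0.5714 = 0.4286.

0.429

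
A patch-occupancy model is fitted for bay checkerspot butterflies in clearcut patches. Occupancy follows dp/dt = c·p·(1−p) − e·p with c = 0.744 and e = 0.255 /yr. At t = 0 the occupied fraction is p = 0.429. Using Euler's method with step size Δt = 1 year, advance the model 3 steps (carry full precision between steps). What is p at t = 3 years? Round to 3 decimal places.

0.600

Update rule: p ← p + [c·p·(1−p) − e·p]·Δt with Δt = 1.
step 1: Δp = +0.07285, p = 0.50185
step 2: Δp = +0.05802, p = 0.55988
step 3: Δp = +0.04056, p = 0.60044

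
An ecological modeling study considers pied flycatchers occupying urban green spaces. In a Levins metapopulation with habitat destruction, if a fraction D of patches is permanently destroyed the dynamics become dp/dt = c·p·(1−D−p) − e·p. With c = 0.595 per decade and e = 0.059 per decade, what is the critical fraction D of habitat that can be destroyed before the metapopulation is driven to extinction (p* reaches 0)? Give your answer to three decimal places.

The nontrivial equilibrium is p* = (1−D) − e/c; extinction occurs when this hits zero.
So D_crit = 1 − e/c = 1 − 0.059/0.595 = 1 − 0.0992 = 0.9008.
Note this equals the original equilibrium occupancy — the Levins extinction-debt result.

0.901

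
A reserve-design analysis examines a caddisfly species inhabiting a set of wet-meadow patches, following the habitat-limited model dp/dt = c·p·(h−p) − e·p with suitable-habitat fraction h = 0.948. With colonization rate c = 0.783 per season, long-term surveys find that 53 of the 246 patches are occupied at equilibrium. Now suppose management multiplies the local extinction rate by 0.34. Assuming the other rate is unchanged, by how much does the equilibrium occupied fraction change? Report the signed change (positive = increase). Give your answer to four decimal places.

Observed p* = 53/246 = 0.21545.
Balance c(h−p*) = e gives e = 0.783×(0.948 − 0.21545) = 0.57359.
New p* = 0.948 − e/c = 0.948 − 0.19502/0.78300 = 0.69893.
Δp* = 0.69893 − 0.21545 = +0.48348.

0.4835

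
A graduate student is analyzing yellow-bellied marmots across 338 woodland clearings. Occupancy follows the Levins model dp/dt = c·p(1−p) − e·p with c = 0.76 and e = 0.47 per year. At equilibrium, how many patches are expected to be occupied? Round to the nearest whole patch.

129

p* = 1 − e/c = 1 − 0.47/0.76 = 0.3816.
Expected occupied patches = N × p* = 338 × 0.3816 = 128.97 ≈ 129.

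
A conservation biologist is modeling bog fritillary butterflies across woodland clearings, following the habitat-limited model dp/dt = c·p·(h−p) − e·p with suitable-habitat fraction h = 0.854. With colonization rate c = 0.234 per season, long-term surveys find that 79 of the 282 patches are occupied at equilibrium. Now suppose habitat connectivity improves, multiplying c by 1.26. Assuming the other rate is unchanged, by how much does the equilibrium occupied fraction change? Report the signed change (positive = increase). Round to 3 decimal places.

0.118

Observed p* = 79/282 = 0.28014.
Balance c(h−p*) = e gives e = 0.234×(0.854 − 0.28014) = 0.13428.
New p* = 0.854 − e/c = 0.854 − 0.13428/0.29484 = 0.39857.
Δp* = 0.39857 − 0.28014 = +0.11843.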